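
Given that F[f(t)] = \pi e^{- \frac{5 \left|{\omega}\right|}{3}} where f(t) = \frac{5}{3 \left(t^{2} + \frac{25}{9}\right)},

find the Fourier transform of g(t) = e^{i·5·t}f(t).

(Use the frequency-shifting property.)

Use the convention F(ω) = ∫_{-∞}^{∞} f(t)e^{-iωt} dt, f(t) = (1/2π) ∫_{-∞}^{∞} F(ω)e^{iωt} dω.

F[g](ω) = \pi e^{- \frac{5 \left|{\omega - 5}\right|}{3}}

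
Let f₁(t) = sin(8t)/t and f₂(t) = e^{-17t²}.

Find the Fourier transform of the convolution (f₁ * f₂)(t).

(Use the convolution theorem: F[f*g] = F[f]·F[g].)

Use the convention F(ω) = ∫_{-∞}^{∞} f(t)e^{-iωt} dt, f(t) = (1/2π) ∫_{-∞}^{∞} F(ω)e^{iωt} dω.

F[f₁*f₂](ω) = \begin{cases} \frac{\sqrt{17} \pi^{\frac{3}{2}} e^{- \frac{\omega^{2}}{68}}}{17} & \text{for}\: \omega > -8 \wedge \omega < 8 \\0 & \text{otherwise} \end{cases}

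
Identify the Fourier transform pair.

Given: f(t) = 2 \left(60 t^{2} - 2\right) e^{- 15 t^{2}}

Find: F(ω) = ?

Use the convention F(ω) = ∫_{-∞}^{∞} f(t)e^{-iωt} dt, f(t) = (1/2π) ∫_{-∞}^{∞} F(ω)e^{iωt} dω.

F(ω) = - \frac{2 \sqrt{15} \sqrt{\pi} \omega^{2} e^{- \frac{\omega^{2}}{60}}}{225}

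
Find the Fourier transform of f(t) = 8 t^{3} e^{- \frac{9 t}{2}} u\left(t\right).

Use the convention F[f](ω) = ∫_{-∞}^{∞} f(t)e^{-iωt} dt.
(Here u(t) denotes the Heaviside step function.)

F(ω) = \frac{768}{\left(2 i \omega + 9\right)^{4}}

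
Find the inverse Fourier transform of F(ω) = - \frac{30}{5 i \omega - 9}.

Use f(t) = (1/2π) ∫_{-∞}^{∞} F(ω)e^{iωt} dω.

f(t) = 6 e^{\frac{9 t}{5}} u\left(- t\right)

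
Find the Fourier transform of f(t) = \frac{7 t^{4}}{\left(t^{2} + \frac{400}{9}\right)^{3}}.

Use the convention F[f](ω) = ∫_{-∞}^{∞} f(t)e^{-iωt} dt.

F(ω) = \frac{7 \pi \left(400 \omega^{2} - 300 \left|{\omega}\right| + 27\right) e^{- \frac{20 \left|{\omega}\right|}{3}}}{480}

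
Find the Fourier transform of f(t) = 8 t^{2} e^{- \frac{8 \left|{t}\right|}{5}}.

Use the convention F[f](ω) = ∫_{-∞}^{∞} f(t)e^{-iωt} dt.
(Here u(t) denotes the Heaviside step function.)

F(ω) = \frac{32000 \left(64 - 75 \omega^{2}\right)}{\left(25 \omega^{2} + 64\right)^{3}}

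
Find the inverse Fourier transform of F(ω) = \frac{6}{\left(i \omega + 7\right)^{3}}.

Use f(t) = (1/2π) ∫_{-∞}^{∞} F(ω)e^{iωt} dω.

f(t) = 3 t^{2} e^{- 7 t} u\left(t\right)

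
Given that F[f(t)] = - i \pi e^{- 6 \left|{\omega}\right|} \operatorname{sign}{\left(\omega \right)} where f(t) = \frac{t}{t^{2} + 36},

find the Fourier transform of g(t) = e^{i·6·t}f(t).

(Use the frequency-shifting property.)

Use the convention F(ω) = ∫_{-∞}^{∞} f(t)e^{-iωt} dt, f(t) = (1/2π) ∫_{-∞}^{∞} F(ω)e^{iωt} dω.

F[g](ω) = - i \pi e^{- 6 \left|{\omega - 6}\right|} \operatorname{sign}{\left(\omega - 6 \right)}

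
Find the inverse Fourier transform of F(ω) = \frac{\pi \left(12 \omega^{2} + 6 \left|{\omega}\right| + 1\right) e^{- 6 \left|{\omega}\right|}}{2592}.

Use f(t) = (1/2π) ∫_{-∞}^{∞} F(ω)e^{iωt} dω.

f(t) = \frac{8}{\left(t^{2} + 36\right)^{3}}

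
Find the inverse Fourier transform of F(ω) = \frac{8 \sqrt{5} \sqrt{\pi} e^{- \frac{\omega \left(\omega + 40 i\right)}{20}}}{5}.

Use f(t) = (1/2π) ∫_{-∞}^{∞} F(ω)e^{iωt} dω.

f(t) = 8 e^{- 5 \left(t - 2\right)^{2}}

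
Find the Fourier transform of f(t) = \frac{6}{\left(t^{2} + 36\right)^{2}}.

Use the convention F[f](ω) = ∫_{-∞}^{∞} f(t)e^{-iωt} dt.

F(ω) = \frac{\pi \left(6 \left|{\omega}\right| + 1\right) e^{- 6 \left|{\omega}\right|}}{72}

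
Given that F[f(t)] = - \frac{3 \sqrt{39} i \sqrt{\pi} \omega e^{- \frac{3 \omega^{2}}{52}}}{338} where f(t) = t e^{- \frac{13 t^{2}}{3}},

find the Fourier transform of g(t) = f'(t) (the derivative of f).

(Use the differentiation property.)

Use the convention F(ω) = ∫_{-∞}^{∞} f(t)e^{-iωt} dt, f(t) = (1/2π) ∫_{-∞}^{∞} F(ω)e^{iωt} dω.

F[g](ω) = \frac{3 \sqrt{39} \sqrt{\pi} \omega^{2} e^{- \frac{3 \omega^{2}}{52}}}{338}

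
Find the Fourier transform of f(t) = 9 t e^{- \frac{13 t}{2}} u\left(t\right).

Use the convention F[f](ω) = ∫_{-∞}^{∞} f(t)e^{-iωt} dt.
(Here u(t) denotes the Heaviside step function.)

F(ω) = \frac{36}{\left(2 i \omega + 13\right)^{2}}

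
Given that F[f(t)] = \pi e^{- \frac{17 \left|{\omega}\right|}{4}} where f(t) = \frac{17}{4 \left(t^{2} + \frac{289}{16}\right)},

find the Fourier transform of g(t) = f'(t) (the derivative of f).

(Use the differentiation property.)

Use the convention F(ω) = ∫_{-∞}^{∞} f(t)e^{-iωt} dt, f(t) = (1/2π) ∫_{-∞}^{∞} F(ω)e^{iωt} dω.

F[g](ω) = i \pi \omega e^{- \frac{17 \left|{\omega}\right|}{4}}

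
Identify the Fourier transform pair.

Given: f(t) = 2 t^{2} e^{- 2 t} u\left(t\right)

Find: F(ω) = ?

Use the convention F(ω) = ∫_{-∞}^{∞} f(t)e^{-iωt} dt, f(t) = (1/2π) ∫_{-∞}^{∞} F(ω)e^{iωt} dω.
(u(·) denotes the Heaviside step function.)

F(ω) = \frac{4}{\left(i \omega + 2\right)^{3}}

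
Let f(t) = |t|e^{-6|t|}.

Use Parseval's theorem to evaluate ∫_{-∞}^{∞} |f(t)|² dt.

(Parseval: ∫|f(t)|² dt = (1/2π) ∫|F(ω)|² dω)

∫|f(t)|² dt = \frac{1}{432}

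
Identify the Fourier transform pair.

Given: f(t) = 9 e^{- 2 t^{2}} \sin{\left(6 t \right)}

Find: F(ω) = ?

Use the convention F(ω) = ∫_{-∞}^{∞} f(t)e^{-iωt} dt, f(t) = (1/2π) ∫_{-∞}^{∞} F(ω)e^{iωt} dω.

F(ω) = \frac{9 \sqrt{2} i \sqrt{\pi} \left(1 - e^{3 \omega}\right) e^{- \frac{\omega^{2}}{8} - \frac{3 \omega}{2} - \frac{9}{2}}}{4}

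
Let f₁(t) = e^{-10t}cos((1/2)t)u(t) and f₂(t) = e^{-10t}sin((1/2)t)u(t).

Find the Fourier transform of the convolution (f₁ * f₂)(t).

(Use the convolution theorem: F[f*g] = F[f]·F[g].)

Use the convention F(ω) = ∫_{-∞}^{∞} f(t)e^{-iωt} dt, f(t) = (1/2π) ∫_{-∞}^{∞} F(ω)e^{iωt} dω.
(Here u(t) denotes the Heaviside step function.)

F[f₁*f₂](ω) = \frac{8 \left(i \omega + 10\right)}{\left(4 \left(i \omega + 10\right)^{2} + 1\right)^{2}}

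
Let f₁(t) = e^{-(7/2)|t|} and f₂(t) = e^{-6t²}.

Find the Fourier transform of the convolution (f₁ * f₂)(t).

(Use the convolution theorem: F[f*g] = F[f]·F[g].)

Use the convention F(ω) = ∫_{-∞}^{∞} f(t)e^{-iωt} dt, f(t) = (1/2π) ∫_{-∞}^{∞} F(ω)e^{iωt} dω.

F[f₁*f₂](ω) = \frac{14 \sqrt{6} \sqrt{\pi} e^{- \frac{\omega^{2}}{24}}}{3 \left(4 \omega^{2} + 49\right)}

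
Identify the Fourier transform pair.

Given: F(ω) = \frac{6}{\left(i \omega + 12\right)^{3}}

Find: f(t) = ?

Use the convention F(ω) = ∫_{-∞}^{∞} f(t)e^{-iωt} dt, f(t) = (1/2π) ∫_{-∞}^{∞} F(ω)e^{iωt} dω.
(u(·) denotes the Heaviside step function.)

f(t) = 3 t^{2} e^{- 12 t} u\left(t\right)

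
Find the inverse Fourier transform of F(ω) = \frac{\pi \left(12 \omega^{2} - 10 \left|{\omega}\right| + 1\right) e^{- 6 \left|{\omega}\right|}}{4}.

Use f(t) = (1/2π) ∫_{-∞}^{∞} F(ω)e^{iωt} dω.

f(t) = \frac{4 t^{4}}{\left(t^{2} + 36\right)^{3}}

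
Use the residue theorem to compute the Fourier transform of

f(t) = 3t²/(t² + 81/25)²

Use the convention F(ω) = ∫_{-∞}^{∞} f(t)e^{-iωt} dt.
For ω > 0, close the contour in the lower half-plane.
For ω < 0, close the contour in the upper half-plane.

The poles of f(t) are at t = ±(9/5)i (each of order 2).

Let g(z) = f(z)e^{-iωz}; for large |z| the factor e^{-iωz} decays in the lower half-plane when ω > 0 and in the upper half-plane when ω < 0.

Case ω > 0 (lower half-plane, clockwise contour ⇒ F(ω) = -2πi·ΣRes):
  Res_{z = - \frac{9 i}{5}} g(z) = \frac{i \left(5 - 9 \omega\right) e^{- \frac{9 \omega}{5}}}{12} (pole of order 2)
  F(ω) = -2πi·ΣRes = \frac{\pi \left(5 - 9 \omega\right) e^{- \frac{9 \omega}{5}}}{6}

Case ω < 0 (upper half-plane, counterclockwise contour ⇒ F(ω) = +2πi·ΣRes):
  Res_{z = \frac{9 i}{5}} g(z) = \frac{i \left(- 9 \omega - 5\right) e^{\frac{9 \omega}{5}}}{12} (pole of order 2)
  F(ω) = 2πi·ΣRes = \frac{\pi \left(9 \omega + 5\right) e^{\frac{9 \omega}{5}}}{6}

Both cases combine into a single formula in |ω|:

F(ω) = \frac{\pi \left(5 - 9 \left|{\omega}\right|\right) e^{- \frac{9 \left|{\omega}\right|}{5}}}{6}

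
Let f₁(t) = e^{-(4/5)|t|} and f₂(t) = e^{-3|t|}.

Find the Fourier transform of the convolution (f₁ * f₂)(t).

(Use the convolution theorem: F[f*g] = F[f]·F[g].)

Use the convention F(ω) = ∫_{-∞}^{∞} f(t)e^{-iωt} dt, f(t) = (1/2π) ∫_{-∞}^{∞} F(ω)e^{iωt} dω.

F[f₁*f₂](ω) = \frac{240}{\left(\omega^{2} + 9\right) \left(25 \omega^{2} + 16\right)}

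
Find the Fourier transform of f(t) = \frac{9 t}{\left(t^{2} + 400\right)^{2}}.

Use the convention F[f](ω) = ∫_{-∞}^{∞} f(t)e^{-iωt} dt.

F(ω) = - \frac{9 i \pi \omega e^{- 20 \left|{\omega}\right|}}{40}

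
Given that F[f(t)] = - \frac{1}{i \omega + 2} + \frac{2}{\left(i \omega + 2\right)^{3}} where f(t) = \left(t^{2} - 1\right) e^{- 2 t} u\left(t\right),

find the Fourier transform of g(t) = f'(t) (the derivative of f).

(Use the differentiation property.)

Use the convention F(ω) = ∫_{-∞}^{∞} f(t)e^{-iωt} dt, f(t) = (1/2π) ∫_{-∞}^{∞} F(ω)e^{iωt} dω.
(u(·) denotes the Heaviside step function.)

F[g](ω) = \frac{i \omega \left(2 i \omega - \left(i \omega + 2\right)^{3} + 4\right)}{\left(i \omega + 2\right)^{4}}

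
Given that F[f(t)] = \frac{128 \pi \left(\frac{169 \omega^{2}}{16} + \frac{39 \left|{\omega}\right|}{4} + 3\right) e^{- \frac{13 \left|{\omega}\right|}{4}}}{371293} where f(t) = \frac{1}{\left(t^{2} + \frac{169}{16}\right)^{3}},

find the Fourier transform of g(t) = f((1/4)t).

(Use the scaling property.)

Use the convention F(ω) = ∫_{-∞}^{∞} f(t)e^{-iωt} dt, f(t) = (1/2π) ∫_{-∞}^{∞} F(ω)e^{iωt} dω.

F[g](ω) = \frac{512 \pi \left(169 \omega^{2} + 39 \left|{\omega}\right| + 3\right) e^{- 13 \left|{\omega}\right|}}{371293}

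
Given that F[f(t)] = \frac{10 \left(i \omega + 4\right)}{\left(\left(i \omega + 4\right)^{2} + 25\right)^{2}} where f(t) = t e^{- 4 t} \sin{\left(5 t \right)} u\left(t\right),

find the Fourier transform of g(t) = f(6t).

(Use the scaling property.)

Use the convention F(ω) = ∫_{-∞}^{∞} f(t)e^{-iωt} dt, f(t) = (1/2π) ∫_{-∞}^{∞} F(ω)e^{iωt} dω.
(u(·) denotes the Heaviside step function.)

F[g](ω) = \frac{360 \left(i \omega + 24\right)}{\left(\left(i \omega + 24\right)^{2} + 900\right)^{2}}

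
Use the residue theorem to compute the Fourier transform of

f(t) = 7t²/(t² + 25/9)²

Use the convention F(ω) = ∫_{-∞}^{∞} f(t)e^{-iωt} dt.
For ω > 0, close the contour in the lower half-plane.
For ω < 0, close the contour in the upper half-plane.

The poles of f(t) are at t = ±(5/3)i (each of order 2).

Let g(z) = f(z)e^{-iωz}; for large |z| the factor e^{-iωz} decays in the lower half-plane when ω > 0 and in the upper half-plane when ω < 0.

Case ω > 0 (lower half-plane, clockwise contour ⇒ F(ω) = -2πi·ΣRes):
  Res_{z = - \frac{5 i}{3}} g(z) = \frac{7 i \left(3 - 5 \omega\right) e^{- \frac{5 \omega}{3}}}{20} (pole of order 2)
  F(ω) = -2πi·ΣRes = \frac{7 \pi \left(3 - 5 \omega\right) e^{- \frac{5 \omega}{3}}}{10}

Case ω < 0 (upper half-plane, counterclockwise contour ⇒ F(ω) = +2πi·ΣRes):
  Res_{z = \frac{5 i}{3}} g(z) = \frac{7 i \left(- 5 \omega - 3\right) e^{\frac{5 \omega}{3}}}{20} (pole of order 2)
  F(ω) = 2πi·ΣRes = \frac{7 \pi \left(5 \omega + 3\right) e^{\frac{5 \omega}{3}}}{10}

Both cases combine into a single formula in |ω|:

F(ω) = \frac{7 \pi \left(3 - 5 \left|{\omega}\right|\right) e^{- \frac{5 \left|{\omega}\right|}{3}}}{10}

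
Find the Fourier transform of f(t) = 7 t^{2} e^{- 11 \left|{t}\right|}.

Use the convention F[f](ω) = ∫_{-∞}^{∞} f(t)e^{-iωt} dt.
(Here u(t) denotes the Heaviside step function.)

F(ω) = \frac{308 \left(121 - 3 \omega^{2}\right)}{\left(\omega^{2} + 121\right)^{3}}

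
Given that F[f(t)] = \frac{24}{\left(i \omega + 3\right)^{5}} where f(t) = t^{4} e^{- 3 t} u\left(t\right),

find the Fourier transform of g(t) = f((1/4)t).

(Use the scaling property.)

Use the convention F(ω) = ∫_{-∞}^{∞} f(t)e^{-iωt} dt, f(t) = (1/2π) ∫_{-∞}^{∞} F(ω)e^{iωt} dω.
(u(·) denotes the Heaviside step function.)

F[g](ω) = \frac{96}{\left(4 i \omega + 3\right)^{5}}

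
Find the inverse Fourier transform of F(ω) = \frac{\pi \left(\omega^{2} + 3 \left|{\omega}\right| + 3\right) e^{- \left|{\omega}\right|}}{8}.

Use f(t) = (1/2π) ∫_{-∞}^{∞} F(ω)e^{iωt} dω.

f(t) = \frac{1}{\left(t^{2} + 1\right)^{3}}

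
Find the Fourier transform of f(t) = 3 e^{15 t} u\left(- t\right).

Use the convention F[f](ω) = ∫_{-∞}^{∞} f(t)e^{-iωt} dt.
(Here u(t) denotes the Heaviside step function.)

F(ω) = - \frac{3}{i \omega - 15}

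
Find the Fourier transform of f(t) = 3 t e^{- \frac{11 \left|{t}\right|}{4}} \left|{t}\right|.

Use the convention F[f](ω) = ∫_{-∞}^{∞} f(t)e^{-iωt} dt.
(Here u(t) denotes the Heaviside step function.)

F(ω) = \frac{3072 i \omega \left(16 \omega^{2} - 363\right)}{\left(16 \omega^{2} + 121\right)^{3}}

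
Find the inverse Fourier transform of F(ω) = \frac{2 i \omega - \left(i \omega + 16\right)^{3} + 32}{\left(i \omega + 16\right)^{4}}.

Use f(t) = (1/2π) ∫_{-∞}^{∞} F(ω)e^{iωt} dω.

f(t) = \left(t^{2} - 1\right) e^{- 16 t} u\left(t\right)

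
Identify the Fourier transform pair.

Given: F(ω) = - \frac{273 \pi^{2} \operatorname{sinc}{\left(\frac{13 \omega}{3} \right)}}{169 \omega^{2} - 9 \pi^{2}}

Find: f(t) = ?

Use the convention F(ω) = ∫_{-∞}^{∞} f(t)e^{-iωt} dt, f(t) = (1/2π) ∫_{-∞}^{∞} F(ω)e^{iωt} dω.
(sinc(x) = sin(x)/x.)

f(t) = 7 \left(\begin{cases} \cos^{2}{\left(\frac{3 \pi t}{26} \right)} & \text{for}\: \left|{t}\right| < \frac{13}{3} \\0 & \text{otherwise} \end{cases}\right)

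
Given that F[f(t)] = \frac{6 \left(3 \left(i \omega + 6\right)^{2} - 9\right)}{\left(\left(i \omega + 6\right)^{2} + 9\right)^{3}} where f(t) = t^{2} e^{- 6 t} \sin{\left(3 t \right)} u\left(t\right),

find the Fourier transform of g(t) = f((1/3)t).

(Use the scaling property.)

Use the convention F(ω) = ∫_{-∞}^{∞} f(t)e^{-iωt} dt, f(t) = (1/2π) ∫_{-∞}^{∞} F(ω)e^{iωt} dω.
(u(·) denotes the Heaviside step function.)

F[g](ω) = \frac{2 \left(3 \left(i \omega + 2\right)^{2} - 1\right)}{9 \left(\left(i \omega + 2\right)^{2} + 1\right)^{3}}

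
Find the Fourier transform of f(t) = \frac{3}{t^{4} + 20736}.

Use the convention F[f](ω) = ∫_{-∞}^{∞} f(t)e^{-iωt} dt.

F(ω) = \frac{\pi e^{- 6 \sqrt{2} \left|{\omega}\right|} \sin{\left(6 \sqrt{2} \left|{\omega}\right| + \frac{\pi}{4} \right)}}{576}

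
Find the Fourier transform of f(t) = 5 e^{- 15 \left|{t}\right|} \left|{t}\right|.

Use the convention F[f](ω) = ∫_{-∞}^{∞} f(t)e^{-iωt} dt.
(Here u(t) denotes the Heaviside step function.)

F(ω) = \frac{10 \left(225 - \omega^{2}\right)}{\left(\omega^{2} + 225\right)^{2}}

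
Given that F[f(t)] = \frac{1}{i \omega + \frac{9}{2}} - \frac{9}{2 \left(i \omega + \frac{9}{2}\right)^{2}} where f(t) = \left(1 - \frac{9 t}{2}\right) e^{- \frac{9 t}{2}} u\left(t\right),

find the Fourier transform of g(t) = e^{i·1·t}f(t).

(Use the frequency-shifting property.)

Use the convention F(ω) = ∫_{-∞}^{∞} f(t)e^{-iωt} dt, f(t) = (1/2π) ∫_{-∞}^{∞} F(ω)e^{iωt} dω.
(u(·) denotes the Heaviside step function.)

F[g](ω) = \frac{4 i \left(1 - \omega\right)}{4 \omega^{2} - 4 \omega \left(2 + 9 i\right) - 77 + 36 i}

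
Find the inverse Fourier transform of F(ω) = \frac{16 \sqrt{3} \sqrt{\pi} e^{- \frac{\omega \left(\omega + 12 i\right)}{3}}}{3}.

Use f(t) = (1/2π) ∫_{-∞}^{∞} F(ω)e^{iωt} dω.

f(t) = 8 e^{- \frac{3 \left(t - 4\right)^{2}}{4}}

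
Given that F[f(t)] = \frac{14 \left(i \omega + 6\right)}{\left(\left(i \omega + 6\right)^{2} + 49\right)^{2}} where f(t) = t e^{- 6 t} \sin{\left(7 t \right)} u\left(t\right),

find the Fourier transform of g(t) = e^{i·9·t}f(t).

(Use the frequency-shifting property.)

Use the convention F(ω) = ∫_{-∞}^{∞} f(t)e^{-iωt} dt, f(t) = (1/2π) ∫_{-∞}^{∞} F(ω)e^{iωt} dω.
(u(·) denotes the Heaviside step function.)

F[g](ω) = \frac{14 \left(i \left(\omega - 9\right) + 6\right)}{\left(\left(i \left(\omega - 9\right) + 6\right)^{2} + 49\right)^{2}}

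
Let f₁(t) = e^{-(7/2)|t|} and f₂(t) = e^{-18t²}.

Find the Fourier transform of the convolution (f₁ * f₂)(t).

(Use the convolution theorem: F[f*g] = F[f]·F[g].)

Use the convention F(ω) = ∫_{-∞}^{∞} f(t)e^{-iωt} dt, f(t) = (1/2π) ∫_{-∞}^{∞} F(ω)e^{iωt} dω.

F[f₁*f₂](ω) = \frac{14 \sqrt{2} \sqrt{\pi} e^{- \frac{\omega^{2}}{72}}}{3 \left(4 \omega^{2} + 49\right)}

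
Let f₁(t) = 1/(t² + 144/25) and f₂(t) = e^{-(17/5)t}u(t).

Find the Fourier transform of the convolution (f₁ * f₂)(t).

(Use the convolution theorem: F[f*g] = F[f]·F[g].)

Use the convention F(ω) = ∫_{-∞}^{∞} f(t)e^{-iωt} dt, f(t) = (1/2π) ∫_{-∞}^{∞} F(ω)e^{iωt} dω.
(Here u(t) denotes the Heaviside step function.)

F[f₁*f₂](ω) = \frac{25 \pi e^{- \frac{12 \left|{\omega}\right|}{5}}}{12 \left(5 i \omega + 17\right)}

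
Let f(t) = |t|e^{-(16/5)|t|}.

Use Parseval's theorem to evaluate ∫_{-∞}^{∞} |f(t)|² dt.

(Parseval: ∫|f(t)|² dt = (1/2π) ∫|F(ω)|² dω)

∫|f(t)|² dt = \frac{125}{8192}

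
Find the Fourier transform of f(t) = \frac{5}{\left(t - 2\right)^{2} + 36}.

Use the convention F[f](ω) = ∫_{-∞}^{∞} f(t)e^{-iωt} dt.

F(ω) = \frac{5 \pi e^{- 2 i \omega - 6 \left|{\omega}\right|}}{6}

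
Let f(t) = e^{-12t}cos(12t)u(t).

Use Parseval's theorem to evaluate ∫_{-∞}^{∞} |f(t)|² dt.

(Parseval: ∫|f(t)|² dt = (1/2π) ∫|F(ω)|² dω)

∫|f(t)|² dt = \frac{1}{32}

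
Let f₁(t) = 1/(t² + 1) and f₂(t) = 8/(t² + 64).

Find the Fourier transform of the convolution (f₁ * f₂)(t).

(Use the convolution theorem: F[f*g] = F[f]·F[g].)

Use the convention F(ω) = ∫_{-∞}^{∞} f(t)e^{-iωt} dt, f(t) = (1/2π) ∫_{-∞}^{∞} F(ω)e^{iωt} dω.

F[f₁*f₂](ω) = \pi^{2} e^{- 9 \left|{\omega}\right|}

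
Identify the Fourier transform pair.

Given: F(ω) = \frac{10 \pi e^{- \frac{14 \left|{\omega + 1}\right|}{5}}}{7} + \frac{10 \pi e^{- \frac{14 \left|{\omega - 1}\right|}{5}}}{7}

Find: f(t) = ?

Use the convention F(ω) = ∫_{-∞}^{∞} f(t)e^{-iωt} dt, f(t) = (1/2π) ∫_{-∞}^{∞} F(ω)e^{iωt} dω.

f(t) = \frac{8 \cos{\left(t \right)}}{t^{2} + \frac{196}{25}}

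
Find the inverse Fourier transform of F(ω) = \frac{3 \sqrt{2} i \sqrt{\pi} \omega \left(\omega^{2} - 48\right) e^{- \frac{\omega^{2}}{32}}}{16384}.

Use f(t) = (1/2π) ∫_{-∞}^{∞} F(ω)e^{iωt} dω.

f(t) = 3 t^{3} e^{- 8 t^{2}}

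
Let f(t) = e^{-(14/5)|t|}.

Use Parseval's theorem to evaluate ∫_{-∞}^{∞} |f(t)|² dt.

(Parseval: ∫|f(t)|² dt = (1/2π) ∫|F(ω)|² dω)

∫|f(t)|² dt = \frac{5}{14}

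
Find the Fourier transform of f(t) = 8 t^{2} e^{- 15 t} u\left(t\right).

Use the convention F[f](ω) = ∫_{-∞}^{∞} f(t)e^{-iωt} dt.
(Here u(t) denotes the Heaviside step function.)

F(ω) = \frac{16}{\left(i \omega + 15\right)^{3}}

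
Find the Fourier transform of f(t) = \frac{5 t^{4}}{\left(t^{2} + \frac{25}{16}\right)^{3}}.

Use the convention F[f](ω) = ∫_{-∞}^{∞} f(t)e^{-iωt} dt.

F(ω) = \frac{\pi \left(25 \omega^{2} - 100 \left|{\omega}\right| + 48\right) e^{- \frac{5 \left|{\omega}\right|}{4}}}{32}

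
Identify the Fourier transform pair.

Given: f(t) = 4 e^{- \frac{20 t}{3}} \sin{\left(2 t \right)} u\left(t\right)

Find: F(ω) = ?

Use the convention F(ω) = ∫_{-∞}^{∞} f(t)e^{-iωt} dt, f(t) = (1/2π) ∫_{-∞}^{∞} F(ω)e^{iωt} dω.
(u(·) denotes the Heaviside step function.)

F(ω) = \frac{72}{\left(3 i \omega + 20\right)^{2} + 36}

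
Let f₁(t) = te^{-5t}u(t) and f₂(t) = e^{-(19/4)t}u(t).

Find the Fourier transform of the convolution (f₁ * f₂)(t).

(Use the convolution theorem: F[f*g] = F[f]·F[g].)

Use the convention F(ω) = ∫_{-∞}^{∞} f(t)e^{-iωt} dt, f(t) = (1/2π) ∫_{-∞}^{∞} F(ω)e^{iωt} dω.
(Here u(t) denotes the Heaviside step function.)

F[f₁*f₂](ω) = \frac{4}{\left(i \omega + 5\right)^{2} \left(4 i \omega + 19\right)}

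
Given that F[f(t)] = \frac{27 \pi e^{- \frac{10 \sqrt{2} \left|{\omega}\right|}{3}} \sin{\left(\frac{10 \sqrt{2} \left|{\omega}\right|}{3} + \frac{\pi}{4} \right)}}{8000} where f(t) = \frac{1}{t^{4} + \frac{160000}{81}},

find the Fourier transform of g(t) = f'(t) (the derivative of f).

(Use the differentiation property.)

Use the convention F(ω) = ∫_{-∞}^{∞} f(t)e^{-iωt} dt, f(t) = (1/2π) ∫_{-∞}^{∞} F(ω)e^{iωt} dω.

F[g](ω) = \frac{27 i \pi \omega e^{- \frac{10 \sqrt{2} \left|{\omega}\right|}{3}} \sin{\left(\frac{10 \sqrt{2} \left|{\omega}\right|}{3} + \frac{\pi}{4} \right)}}{8000}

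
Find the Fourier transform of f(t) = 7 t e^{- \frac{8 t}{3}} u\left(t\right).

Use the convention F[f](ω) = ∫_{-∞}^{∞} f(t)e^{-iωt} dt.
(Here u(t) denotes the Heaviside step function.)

F(ω) = \frac{63}{\left(3 i \omega + 8\right)^{2}}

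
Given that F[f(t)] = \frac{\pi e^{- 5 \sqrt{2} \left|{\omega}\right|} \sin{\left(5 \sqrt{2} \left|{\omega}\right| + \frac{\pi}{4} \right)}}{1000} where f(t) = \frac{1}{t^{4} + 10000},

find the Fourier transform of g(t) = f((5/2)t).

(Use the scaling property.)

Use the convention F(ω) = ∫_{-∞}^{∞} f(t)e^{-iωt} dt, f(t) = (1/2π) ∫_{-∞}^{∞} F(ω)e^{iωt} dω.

F[g](ω) = \frac{\pi e^{- 2 \sqrt{2} \left|{\omega}\right|} \sin{\left(2 \sqrt{2} \left|{\omega}\right| + \frac{\pi}{4} \right)}}{2500}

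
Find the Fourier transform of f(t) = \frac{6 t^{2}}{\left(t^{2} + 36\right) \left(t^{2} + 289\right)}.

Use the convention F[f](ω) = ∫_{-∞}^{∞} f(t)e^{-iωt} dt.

F(ω) = \frac{6 \pi \left(17 - 6 e^{11 \left|{\omega}\right|}\right) e^{- 17 \left|{\omega}\right|}}{253}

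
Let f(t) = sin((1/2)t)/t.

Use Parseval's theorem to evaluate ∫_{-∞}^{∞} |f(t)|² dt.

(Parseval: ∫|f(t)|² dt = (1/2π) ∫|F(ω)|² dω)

∫|f(t)|² dt = \frac{\pi}{2}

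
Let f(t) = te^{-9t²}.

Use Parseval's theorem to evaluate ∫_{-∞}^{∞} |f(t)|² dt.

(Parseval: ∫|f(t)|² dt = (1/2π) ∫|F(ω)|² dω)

∫|f(t)|² dt = \frac{\sqrt{2} \sqrt{\pi}}{216}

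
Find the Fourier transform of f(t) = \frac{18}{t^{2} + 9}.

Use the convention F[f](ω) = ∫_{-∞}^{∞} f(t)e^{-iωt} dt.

F(ω) = 6 \pi e^{- 3 \left|{\omega}\right|}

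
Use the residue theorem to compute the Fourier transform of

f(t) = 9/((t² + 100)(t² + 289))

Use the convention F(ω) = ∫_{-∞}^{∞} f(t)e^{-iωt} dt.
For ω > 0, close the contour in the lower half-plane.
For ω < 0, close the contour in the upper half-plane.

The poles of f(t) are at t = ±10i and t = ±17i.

Let g(z) = f(z)e^{-iωz}; for large |z| the factor e^{-iωz} decays in the lower half-plane when ω > 0 and in the upper half-plane when ω < 0.

Case ω > 0 (lower half-plane, clockwise contour ⇒ F(ω) = -2πi·ΣRes):
  Res_{z = - 10 i} g(z) = \frac{i e^{- 10 \omega}}{420}
  Res_{z = - 17 i} g(z) = - \frac{i e^{- 17 \omega}}{714}
  F(ω) = -2πi·ΣRes = \frac{\pi \left(17 e^{7 \omega} - 10\right) e^{- 17 \omega}}{3570}

Case ω < 0 (upper half-plane, counterclockwise contour ⇒ F(ω) = +2πi·ΣRes):
  Res_{z = 10 i} g(z) = - \frac{i e^{10 \omega}}{420}
  Res_{z = 17 i} g(z) = \frac{i e^{17 \omega}}{714}
  F(ω) = 2πi·ΣRes = \frac{\pi \left(17 - 10 e^{7 \omega}\right) e^{10 \omega}}{3570}

Both cases combine into a single formula in |ω|:

F(ω) = \frac{\pi \left(17 e^{7 \left|{\omega}\right|} - 10\right) e^{- 17 \left|{\omega}\right|}}{3570}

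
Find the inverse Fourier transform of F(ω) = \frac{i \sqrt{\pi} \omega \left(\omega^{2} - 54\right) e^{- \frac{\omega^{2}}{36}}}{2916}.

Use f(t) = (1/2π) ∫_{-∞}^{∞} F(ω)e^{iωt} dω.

f(t) = 6 t^{3} e^{- 9 t^{2}}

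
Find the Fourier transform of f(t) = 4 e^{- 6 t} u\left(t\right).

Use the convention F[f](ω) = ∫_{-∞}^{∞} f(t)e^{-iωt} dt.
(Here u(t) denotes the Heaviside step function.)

F(ω) = \frac{4}{i \omega + 6}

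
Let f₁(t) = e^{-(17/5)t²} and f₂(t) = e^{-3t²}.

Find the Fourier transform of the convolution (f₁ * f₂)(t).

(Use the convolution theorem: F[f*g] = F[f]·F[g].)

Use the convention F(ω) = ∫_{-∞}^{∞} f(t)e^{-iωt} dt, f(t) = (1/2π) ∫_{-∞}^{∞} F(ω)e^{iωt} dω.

F[f₁*f₂](ω) = \frac{\sqrt{255} \pi e^{- \frac{8 \omega^{2}}{51}}}{51}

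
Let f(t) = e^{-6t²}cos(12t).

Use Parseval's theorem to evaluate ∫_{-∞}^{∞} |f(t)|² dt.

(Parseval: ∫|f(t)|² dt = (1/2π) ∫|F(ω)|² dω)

∫|f(t)|² dt = \frac{\sqrt{3} \sqrt{\pi} \left(1 + e^{12}\right)}{12 e^{12}}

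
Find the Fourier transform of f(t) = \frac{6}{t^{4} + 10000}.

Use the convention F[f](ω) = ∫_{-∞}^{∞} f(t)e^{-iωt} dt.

F(ω) = \frac{3 \pi e^{- 5 \sqrt{2} \left|{\omega}\right|} \sin{\left(5 \sqrt{2} \left|{\omega}\right| + \frac{\pi}{4} \right)}}{500}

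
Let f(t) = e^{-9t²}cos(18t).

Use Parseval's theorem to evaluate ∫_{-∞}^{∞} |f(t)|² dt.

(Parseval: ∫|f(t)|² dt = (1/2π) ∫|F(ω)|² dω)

∫|f(t)|² dt = \frac{\sqrt{2} \sqrt{\pi} \left(1 + e^{18}\right)}{12 e^{18}}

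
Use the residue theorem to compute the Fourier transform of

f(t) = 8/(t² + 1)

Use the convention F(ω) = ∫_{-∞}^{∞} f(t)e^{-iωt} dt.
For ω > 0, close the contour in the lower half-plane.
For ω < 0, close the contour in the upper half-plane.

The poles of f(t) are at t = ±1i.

Let g(z) = f(z)e^{-iωz}; for large |z| the factor e^{-iωz} decays in the lower half-plane when ω > 0 and in the upper half-plane when ω < 0.

Case ω > 0 (lower half-plane, clockwise contour ⇒ F(ω) = -2πi·ΣRes):
  Res_{z = - i} g(z) = 4 i e^{- \omega}
  F(ω) = -2πi·ΣRes = 8 \pi e^{- \omega}

Case ω < 0 (upper half-plane, counterclockwise contour ⇒ F(ω) = +2πi·ΣRes):
  Res_{z = i} g(z) = - 4 i e^{\omega}
  F(ω) = 2πi·ΣRes = 8 \pi e^{\omega}

Both cases combine into a single formula in |ω|:

F(ω) = 8 \pi e^{- \left|{\omega}\right|}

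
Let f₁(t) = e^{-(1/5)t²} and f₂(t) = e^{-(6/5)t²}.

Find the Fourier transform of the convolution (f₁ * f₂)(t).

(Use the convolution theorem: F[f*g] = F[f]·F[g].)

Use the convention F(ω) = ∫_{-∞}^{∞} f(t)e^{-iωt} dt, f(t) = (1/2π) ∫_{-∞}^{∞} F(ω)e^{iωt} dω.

F[f₁*f₂](ω) = \frac{5 \sqrt{6} \pi e^{- \frac{35 \omega^{2}}{24}}}{6}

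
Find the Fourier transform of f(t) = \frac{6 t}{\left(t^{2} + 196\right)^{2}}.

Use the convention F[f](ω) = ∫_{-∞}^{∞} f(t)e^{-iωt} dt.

F(ω) = - \frac{3 i \pi \omega e^{- 14 \left|{\omega}\right|}}{14}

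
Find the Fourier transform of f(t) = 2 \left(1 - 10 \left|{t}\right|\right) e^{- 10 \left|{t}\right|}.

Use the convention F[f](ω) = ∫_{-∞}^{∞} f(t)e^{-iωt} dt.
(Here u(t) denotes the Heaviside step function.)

F(ω) = \frac{80 \omega^{2}}{\left(\omega^{2} + 100\right)^{2}}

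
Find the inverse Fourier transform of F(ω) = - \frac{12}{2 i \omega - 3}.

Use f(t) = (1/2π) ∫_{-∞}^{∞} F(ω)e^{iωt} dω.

f(t) = 6 e^{\frac{3 t}{2}} u\left(- t\right)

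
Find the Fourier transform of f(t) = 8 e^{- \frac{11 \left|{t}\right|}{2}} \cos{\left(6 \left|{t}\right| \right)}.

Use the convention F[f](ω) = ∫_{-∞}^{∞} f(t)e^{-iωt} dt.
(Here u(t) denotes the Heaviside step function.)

F(ω) = \frac{352 \left(4 \omega^{2} + 265\right)}{16 \omega^{4} - 184 \omega^{2} + 70225}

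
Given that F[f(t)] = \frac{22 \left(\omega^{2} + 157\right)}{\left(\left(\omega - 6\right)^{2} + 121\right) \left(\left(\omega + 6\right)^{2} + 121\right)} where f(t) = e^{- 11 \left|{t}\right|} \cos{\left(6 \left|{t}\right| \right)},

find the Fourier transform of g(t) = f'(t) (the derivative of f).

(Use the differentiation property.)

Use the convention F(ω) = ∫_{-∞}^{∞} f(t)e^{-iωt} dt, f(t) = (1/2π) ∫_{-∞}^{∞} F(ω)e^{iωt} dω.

F[g](ω) = \frac{22 i \omega \left(\omega^{2} + 157\right)}{\omega^{4} + 170 \omega^{2} + 24649}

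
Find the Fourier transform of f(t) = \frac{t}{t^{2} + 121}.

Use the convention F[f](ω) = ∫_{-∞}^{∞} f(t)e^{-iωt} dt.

F(ω) = - i \pi e^{- 11 \left|{\omega}\right|} \operatorname{sign}{\left(\omega \right)}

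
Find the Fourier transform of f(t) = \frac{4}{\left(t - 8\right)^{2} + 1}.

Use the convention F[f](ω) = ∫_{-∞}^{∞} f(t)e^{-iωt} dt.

F(ω) = 4 \pi e^{- 8 i \omega - \left|{\omega}\right|}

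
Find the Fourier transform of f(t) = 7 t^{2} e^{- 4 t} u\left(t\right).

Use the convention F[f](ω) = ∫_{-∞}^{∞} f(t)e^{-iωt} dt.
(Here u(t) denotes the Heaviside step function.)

F(ω) = \frac{14}{\left(i \omega + 4\right)^{3}}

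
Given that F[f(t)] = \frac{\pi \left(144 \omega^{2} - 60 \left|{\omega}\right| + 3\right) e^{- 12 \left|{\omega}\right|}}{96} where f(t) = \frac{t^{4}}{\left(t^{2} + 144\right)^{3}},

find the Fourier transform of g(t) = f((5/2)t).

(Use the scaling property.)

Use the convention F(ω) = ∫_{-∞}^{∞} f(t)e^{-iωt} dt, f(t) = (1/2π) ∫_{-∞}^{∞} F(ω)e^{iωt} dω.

F[g](ω) = \frac{\pi \left(192 \omega^{2} - 200 \left|{\omega}\right| + 25\right) e^{- \frac{24 \left|{\omega}\right|}{5}}}{2000}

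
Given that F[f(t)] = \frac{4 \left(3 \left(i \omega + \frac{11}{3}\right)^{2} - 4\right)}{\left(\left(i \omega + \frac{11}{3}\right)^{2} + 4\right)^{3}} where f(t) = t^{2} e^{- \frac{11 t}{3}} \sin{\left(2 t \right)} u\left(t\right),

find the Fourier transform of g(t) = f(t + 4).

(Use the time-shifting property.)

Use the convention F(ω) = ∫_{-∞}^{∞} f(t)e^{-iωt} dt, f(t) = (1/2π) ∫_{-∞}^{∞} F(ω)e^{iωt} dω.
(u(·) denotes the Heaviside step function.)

F[g](ω) = \frac{972 \left(\left(3 i \omega + 11\right)^{2} - 12\right) e^{4 i \omega}}{\left(\left(3 i \omega + 11\right)^{2} + 36\right)^{3}}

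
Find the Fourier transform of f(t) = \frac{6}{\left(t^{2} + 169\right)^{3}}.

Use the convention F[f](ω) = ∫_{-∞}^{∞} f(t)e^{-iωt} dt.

F(ω) = \frac{3 \pi \left(169 \omega^{2} + 39 \left|{\omega}\right| + 3\right) e^{- 13 \left|{\omega}\right|}}{1485172}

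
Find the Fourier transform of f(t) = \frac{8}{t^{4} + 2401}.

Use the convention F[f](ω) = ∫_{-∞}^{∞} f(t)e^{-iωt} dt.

F(ω) = \frac{8 \pi e^{- \frac{7 \sqrt{2} \left|{\omega}\right|}{2}} \sin{\left(\frac{7 \sqrt{2} \left|{\omega}\right|}{2} + \frac{\pi}{4} \right)}}{343}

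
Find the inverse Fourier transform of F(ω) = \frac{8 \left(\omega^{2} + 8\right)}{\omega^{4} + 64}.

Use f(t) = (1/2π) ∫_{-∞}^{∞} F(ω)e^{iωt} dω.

f(t) = 2 e^{- 2 \left|{t}\right|} \cos{\left(2 \left|{t}\right| \right)}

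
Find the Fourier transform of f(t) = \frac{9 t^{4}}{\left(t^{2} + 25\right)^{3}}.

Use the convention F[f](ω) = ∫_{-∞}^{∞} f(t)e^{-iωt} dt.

F(ω) = \frac{9 \pi \left(25 \omega^{2} - 25 \left|{\omega}\right| + 3\right) e^{- 5 \left|{\omega}\right|}}{40}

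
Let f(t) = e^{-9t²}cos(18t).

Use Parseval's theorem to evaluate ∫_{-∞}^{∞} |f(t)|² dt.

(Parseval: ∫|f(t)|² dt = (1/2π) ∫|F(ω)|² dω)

∫|f(t)|² dt = \frac{\sqrt{2} \sqrt{\pi} \left(1 + e^{18}\right)}{12 e^{18}}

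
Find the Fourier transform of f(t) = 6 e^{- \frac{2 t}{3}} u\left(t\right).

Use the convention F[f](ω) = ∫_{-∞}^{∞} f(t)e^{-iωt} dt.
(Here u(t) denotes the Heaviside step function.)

F(ω) = \frac{18}{3 i \omega + 2}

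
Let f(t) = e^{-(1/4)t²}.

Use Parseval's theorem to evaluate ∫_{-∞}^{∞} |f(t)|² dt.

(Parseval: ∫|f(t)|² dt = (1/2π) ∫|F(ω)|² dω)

∫|f(t)|² dt = \sqrt{2} \sqrt{\pi}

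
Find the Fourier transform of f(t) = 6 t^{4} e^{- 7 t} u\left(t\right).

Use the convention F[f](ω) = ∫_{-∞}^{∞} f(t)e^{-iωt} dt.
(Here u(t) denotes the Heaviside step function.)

F(ω) = \frac{144}{\left(i \omega + 7\right)^{5}}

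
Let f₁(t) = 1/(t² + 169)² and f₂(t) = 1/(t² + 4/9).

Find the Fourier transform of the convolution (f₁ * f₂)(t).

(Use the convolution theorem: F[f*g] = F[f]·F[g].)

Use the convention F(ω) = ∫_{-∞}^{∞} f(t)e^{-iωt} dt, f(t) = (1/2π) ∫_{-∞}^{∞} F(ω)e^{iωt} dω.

F[f₁*f₂](ω) = \frac{3 \pi^{2} \left(13 \left|{\omega}\right| + 1\right) e^{- \frac{41 \left|{\omega}\right|}{3}}}{8788}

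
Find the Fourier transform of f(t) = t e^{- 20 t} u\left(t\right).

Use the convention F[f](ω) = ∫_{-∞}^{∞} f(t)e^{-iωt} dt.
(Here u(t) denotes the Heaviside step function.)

F(ω) = \frac{1}{\left(i \omega + 20\right)^{2}}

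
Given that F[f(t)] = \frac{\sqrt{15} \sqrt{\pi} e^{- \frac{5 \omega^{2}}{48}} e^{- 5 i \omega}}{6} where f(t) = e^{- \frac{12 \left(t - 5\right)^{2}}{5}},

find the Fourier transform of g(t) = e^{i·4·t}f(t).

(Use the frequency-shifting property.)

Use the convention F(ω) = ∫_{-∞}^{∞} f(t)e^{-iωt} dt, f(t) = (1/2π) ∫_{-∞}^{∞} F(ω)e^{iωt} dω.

F[g](ω) = \frac{\sqrt{15} \sqrt{\pi} e^{- \frac{5 \left(\omega - 4\right) \left(\omega - 4 + 48 i\right)}{48}}}{6}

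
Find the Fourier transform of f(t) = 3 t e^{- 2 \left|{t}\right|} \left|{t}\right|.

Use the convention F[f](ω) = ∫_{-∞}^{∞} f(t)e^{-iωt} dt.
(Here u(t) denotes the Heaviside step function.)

F(ω) = \frac{12 i \omega \left(\omega^{2} - 12\right)}{\left(\omega^{2} + 4\right)^{3}}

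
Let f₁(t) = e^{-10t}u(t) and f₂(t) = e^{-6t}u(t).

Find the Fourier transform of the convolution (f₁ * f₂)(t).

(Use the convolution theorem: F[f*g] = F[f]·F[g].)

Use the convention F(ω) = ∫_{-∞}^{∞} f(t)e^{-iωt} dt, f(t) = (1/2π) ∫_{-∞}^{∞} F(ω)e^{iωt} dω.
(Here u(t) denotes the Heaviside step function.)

F[f₁*f₂](ω) = \frac{1}{\left(i \omega + 6\right) \left(i \omega + 10\right)}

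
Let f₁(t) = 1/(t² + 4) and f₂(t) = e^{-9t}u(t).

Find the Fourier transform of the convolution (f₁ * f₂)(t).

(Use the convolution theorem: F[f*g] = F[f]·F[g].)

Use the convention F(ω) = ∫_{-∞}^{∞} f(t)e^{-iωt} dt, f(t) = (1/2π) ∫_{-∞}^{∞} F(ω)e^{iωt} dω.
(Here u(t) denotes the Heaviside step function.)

F[f₁*f₂](ω) = \frac{\pi e^{- 2 \left|{\omega}\right|}}{2 \left(i \omega + 9\right)}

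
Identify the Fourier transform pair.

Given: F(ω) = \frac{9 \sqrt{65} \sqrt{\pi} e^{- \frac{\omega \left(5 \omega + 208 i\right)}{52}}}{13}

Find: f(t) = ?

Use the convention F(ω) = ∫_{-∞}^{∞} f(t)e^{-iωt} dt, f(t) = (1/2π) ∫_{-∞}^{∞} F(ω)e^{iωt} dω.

f(t) = 9 e^{- \frac{13 \left(t - 4\right)^{2}}{5}}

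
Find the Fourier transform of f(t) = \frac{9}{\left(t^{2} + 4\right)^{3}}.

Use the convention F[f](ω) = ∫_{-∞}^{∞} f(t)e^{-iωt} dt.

F(ω) = \frac{9 \pi \left(4 \omega^{2} + 6 \left|{\omega}\right| + 3\right) e^{- 2 \left|{\omega}\right|}}{256}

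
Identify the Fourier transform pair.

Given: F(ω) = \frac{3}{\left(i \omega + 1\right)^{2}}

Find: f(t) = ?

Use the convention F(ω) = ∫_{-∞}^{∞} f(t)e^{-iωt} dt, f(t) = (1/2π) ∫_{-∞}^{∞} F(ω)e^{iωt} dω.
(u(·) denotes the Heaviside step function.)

f(t) = 3 t e^{- t} u\left(t\right)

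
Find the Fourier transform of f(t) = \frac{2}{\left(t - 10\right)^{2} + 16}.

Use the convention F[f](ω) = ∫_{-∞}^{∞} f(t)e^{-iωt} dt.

F(ω) = \frac{\pi e^{- 10 i \omega - 4 \left|{\omega}\right|}}{2}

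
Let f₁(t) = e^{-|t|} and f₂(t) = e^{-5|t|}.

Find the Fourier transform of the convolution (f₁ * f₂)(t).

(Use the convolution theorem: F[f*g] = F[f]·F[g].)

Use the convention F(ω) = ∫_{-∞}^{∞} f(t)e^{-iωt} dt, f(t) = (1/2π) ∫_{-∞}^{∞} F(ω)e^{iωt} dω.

F[f₁*f₂](ω) = \frac{20}{\left(\omega^{2} + 1\right) \left(\omega^{2} + 25\right)}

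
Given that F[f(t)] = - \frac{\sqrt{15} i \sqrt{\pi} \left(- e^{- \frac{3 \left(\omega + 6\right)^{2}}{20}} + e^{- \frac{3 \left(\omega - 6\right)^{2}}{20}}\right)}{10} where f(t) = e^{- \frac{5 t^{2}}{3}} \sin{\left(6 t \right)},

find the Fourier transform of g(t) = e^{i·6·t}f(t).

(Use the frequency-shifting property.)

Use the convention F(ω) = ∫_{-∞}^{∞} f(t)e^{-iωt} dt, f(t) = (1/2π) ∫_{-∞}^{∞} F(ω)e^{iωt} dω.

F[g](ω) = \frac{\sqrt{15} i \sqrt{\pi} \left(- e^{\frac{18 \omega}{5}} + e^{\frac{108}{5}}\right) e^{- \frac{3 \omega^{2}}{20} - \frac{108}{5}}}{10}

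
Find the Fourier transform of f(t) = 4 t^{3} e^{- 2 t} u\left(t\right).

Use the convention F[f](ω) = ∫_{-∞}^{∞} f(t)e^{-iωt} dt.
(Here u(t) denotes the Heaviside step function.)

F(ω) = \frac{24}{\left(i \omega + 2\right)^{4}}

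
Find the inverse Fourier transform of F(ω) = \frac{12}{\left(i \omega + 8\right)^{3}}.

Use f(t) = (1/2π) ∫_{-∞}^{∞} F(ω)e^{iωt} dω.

f(t) = 6 t^{2} e^{- 8 t} u\left(t\right)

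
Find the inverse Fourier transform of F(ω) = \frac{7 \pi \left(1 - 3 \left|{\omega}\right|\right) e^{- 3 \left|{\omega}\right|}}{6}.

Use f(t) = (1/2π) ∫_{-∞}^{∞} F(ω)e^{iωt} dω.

f(t) = \frac{7 t^{2}}{\left(t^{2} + 9\right)^{2}}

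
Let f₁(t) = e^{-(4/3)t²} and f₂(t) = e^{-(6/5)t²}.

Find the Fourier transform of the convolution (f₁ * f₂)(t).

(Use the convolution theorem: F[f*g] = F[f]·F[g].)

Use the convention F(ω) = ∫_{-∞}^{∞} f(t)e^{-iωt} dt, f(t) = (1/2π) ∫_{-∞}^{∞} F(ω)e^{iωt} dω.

F[f₁*f₂](ω) = \frac{\sqrt{10} \pi e^{- \frac{19 \omega^{2}}{48}}}{4}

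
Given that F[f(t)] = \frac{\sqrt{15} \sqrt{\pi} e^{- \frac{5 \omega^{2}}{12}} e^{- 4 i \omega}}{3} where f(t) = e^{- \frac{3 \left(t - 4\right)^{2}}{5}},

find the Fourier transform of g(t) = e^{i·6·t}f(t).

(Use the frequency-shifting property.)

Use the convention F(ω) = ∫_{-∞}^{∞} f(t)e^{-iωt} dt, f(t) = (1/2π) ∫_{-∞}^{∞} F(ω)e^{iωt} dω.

F[g](ω) = \frac{\sqrt{15} \sqrt{\pi} e^{- \frac{\left(\omega - 6\right) \left(5 \omega - 30 + 48 i\right)}{12}}}{3}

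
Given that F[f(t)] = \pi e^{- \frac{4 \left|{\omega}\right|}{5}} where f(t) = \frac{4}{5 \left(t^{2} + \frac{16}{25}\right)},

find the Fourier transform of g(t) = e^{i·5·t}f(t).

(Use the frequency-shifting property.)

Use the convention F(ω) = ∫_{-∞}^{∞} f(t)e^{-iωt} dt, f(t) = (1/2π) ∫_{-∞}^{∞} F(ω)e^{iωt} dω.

F[g](ω) = \pi e^{- \frac{4 \left|{\omega - 5}\right|}{5}}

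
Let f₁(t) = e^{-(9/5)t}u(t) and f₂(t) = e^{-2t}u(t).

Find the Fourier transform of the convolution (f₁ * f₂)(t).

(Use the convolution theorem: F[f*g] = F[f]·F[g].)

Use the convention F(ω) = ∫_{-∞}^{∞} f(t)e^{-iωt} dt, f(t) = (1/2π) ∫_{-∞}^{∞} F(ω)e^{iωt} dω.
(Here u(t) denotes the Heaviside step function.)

F[f₁*f₂](ω) = \frac{5}{\left(i \omega + 2\right) \left(5 i \omega + 9\right)}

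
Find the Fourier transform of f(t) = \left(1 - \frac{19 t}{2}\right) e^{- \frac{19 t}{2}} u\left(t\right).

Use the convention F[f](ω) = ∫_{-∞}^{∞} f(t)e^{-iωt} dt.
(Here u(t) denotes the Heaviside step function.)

F(ω) = \frac{4 i \omega}{- 4 \omega^{2} + 76 i \omega + 361}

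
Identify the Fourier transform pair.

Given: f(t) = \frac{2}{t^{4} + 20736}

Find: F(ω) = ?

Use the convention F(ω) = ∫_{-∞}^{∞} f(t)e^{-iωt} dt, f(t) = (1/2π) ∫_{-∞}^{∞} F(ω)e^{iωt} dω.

F(ω) = \frac{\pi e^{- 6 \sqrt{2} \left|{\omega}\right|} \sin{\left(6 \sqrt{2} \left|{\omega}\right| + \frac{\pi}{4} \right)}}{864}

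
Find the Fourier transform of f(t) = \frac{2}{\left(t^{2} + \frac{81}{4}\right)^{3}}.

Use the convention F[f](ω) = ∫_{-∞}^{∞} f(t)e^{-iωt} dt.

F(ω) = \frac{2 \pi \left(27 \omega^{2} + 18 \left|{\omega}\right| + 4\right) e^{- \frac{9 \left|{\omega}\right|}{2}}}{19683}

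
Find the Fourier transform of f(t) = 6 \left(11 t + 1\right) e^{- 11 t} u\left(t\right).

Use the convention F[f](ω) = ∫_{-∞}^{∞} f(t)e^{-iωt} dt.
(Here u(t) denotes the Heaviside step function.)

F(ω) = \frac{6 \left(- i \omega - 22\right)}{\omega^{2} - 22 i \omega - 121}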